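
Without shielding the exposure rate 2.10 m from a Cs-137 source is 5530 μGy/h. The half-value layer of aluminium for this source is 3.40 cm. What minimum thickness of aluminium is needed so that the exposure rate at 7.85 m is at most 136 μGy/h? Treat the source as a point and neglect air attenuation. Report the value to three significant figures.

At 7.85 m, distance alone gives 5530 × (2.10/7.85)² = 5530 × 0.07156 = 395.7 μGy/h.
Further attenuation needed: 395.7/136 = 2.910.
n = log₂(2.910) = 1.541 half-value layers.
Thickness = 1.541 × 3.40 cm = 5.239 cm.

5.24 cm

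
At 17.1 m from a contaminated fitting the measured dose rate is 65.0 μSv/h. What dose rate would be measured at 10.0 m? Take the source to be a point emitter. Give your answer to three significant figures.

190 μSv/h

Since intensity falls as 1/r², scaling from 17.1 m to 10.0 m:
65.0 × (17.1/10.0)² = 65.0 × 2.924 = 190.1 μSv/h.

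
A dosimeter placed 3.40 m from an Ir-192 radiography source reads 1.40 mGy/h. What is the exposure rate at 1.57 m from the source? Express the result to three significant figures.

Using I₁d₁² = I₂d₂², scaling from 3.40 m to 1.57 m:
(3.40/1.57)² = 4.690, so 1.40 × 4.690 = 6.566 mGy/h.

6.57 mGy/h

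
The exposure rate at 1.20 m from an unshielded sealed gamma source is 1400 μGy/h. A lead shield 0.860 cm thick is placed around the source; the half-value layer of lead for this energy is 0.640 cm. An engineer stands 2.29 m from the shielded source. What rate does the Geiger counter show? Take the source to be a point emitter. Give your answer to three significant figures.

151 μGy/h

Distance alone: 1400 × (1.20/2.29)² = 1400 × 0.2746 = 384.4 μGy/h.
Shield: 0.860/0.640 = 1.344 half-value layers → attenuation 2^(−1.344) = 0.3939.
Combined: 384.4 × 0.3939 = 151.4 μGy/h.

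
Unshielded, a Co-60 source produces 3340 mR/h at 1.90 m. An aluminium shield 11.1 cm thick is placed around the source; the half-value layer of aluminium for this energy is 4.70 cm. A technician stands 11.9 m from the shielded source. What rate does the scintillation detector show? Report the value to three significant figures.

Distance alone: 3340 × (1.90/11.9)² = 3340 × 0.02549 = 85.14 mR/h.
Shield: 11.1/4.70 = 2.362 half-value layers → attenuation 2^(−2.362) = 0.1945.
Combined: 85.14 × 0.1945 = 16.56 mR/h.

16.6 mR/h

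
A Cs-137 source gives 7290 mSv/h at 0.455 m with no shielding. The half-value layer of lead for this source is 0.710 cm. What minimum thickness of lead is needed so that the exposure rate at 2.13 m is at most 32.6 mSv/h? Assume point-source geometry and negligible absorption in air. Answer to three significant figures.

At 2.13 m, distance alone gives 7290 × (0.455/2.13)² = 7290 × 0.04563 = 332.6 mSv/h.
Further attenuation needed: 332.6/32.6 = 10.20.
n = log₂(10.20) = 3.350 half-value layers.
Thickness = 3.350 × 0.710 cm = 2.378 cm.

2.38 cm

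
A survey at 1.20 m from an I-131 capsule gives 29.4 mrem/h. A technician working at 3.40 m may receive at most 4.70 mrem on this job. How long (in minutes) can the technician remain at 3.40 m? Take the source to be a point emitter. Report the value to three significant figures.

Applying the 1/r² law, rate at 3.40 m:
29.4 × (1.20/3.40)² = 29.4 × 0.1246 = 3.663 mrem/h.
Stay time = 4.70 mrem ÷ 3.663 mrem/h = 1.283 h = 76.98 min.

77.0 min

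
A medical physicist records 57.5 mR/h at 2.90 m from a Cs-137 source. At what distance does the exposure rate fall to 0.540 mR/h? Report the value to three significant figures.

Using I₁d₁² = I₂d₂², d₂ = d₁·√(I₁/I₂).
I₁/I₂ = 57.5/0.540 = 106.5, so d₂ = 2.90 × √106.5 = 29.93 m.

29.9 m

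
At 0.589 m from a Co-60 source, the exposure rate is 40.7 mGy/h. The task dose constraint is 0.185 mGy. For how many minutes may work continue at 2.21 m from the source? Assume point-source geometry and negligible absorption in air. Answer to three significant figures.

3.84 min

Using I₁d₁² = I₂d₂², rate at 2.21 m:
(0.589/2.21)² = 0.07103, so 40.7 × 0.07103 = 2.891 mGy/h.
Stay time = 0.185 mGy ÷ 2.891 mGy/h = 0.06399 h = 3.839 min.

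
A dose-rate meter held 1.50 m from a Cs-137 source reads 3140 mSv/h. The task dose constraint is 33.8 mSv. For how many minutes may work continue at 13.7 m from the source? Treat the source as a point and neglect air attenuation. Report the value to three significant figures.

Intensity scales as (d₁/d₂)², so rate at 13.7 m:
3140 × (1.50/13.7)² = 3140 × 0.01199 = 37.65 mSv/h.
Stay time = 33.8 mSv ÷ 37.65 mSv/h = 0.8977 h = 53.86 min.

53.9 min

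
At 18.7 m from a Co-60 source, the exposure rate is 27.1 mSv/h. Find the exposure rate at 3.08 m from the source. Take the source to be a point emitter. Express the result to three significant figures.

999 mSv/h

Since intensity falls as 1/r², the rate at 3.08 m is
27.1 × (18.7/3.08)² = 27.1 × 36.86 = 998.9 mSv/h.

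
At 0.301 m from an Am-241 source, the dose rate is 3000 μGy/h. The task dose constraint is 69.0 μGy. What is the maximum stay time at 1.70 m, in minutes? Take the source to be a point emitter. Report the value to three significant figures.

By the inverse-square law, rate at 1.70 m:
(0.301/1.70)² = 0.03135, so 3000 × 0.03135 = 94.05 μGy/h.
Stay time = 69.0 μGy ÷ 94.05 μGy/h = 0.7337 h = 44.02 min.

44.0 min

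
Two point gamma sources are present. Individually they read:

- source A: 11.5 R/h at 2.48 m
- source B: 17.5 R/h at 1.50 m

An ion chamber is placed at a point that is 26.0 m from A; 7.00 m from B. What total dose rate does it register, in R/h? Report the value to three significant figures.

0.908 R/h

By superposition, sum each source's inverse-square contribution:
A: 11.5 × (2.48/26.0)² = 0.1046 R/h
B: 17.5 × (1.50/7.00)² = 0.8036 R/h
Total = 0.1046 + 0.8036 = 0.9082 R/h.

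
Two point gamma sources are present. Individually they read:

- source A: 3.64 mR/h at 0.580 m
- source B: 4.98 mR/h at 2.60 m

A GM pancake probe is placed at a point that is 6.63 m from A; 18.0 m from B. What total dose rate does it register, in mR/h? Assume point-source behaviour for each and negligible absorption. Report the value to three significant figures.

By superposition, sum each source's inverse-square contribution:
A: 3.64 × (0.580/6.63)² = 0.02786 mR/h
B: 4.98 × (2.60/18.0)² = 0.1039 mR/h
Total = 0.02786 + 0.1039 = 0.1318 mR/h.

0.132 mR/h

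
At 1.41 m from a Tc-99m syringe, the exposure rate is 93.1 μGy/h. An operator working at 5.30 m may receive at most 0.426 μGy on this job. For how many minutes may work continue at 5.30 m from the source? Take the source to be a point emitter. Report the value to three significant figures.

By the inverse-square law, rate at 5.30 m:
93.1 × (1.41/5.30)² = 93.1 × 0.07078 = 6.590 μGy/h.
Stay time = 0.426 μGy ÷ 6.590 μGy/h = 0.06464 h = 3.878 min.

3.88 min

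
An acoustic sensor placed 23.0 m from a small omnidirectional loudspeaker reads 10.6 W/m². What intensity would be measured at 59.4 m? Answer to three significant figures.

Intensity scales as (d₁/d₂)², so scaling from 23.0 m to 59.4 m:
(23.0/59.4)² = 0.1499, so 10.6 × 0.1499 = 1.589 W/m².

1.59 W/m²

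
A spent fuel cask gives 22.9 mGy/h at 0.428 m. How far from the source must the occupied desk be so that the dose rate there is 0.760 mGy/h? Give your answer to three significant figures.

2.35 m

Since intensity falls as 1/r², d₂ = d₁·√(I₁/I₂).
I₁/I₂ = 22.9/0.760 = 30.13, so d₂ = 0.428 × √30.13 = 2.349 m.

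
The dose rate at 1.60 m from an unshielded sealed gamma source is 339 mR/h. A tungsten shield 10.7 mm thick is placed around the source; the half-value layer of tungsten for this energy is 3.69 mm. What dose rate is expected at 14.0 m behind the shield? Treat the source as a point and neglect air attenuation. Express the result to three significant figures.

Distance alone: (1.60/14.0)² = 0.01306, so 339 × 0.01306 = 4.427 mR/h.
Shield: 10.7/3.69 = 2.900 half-value layers → attenuation 2^(−2.900) = 0.1340.
Combined: 4.427 × 0.1340 = 0.5932 mR/h.

0.593 mR/h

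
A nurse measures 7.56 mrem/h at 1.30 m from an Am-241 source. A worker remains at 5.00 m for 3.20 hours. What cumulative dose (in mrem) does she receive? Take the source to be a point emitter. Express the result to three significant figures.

1.64 mrem

Intensity scales as (d₁/d₂)², so rate at 5.00 m:
(1.30/5.00)² = 0.06760, so 7.56 × 0.06760 = 0.5111 mrem/h.
Dose = rate × time = 0.5111 mrem/h × 3.200 h = 1.636 mrem.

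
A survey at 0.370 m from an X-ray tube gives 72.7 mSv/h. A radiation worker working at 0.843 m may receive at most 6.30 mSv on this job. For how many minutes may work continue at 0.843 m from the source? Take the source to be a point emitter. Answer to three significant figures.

Since intensity falls as 1/r², rate at 0.843 m:
72.7 × (0.370/0.843)² = 72.7 × 0.1926 = 14.00 mSv/h.
Stay time = 6.30 mSv ÷ 14.00 mSv/h = 0.4500 h = 27.00 min.

27.0 min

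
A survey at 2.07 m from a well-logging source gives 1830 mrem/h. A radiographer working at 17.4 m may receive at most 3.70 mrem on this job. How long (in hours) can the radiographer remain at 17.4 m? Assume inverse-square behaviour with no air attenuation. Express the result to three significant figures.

Applying the 1/r² law, rate at 17.4 m:
(2.07/17.4)² = 0.01415, so 1830 × 0.01415 = 25.89 mrem/h.
Stay time = 3.70 mrem ÷ 25.89 mrem/h = 0.1429 h.

0.143 h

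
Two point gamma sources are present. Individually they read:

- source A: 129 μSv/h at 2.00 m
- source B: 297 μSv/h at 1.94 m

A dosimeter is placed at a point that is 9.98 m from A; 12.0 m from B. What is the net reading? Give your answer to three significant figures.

12.9 μSv/h

By superposition, sum each source's inverse-square contribution:
A: 129 × (2.00/9.98)² = 5.181 μSv/h
B: 297 × (1.94/12.0)² = 7.762 μSv/h
Total = 5.181 + 7.762 = 12.94 μSv/h.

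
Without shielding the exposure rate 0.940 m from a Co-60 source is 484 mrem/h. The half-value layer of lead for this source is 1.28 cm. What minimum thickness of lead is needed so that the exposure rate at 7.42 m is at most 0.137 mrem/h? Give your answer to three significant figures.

7.46 cm

At 7.42 m, distance alone gives (0.940/7.42)² = 0.01605, so 484 × 0.01605 = 7.768 mrem/h.
Further attenuation needed: 7.768/0.137 = 56.70.
n = log₂(56.70) = 5.825 half-value layers.
Thickness = 5.825 × 1.28 cm = 7.456 cm.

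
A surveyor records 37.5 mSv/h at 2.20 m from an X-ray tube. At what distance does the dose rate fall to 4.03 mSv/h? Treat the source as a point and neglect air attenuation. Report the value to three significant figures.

Since intensity falls as 1/r², d₂ = d₁·√(I₁/I₂).
I₁/I₂ = 37.5/4.03 = 9.305, so d₂ = 2.20 × √9.305 = 6.711 m.

6.71 m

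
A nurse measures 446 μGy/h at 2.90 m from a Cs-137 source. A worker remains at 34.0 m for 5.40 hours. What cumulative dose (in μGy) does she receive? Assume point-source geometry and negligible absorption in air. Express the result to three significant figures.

By the inverse-square law, rate at 34.0 m:
(2.90/34.0)² = 0.007275, so 446 × 0.007275 = 3.245 μGy/h.
Dose = rate × time = 3.245 μGy/h × 5.400 h = 17.52 μGy.

17.5 μGy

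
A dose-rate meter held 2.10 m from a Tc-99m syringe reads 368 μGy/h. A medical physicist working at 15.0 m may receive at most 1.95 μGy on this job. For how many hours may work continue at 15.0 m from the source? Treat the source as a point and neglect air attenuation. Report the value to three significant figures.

0.270 h

Applying the 1/r² law, rate at 15.0 m:
(2.10/15.0)² = 0.01960, so 368 × 0.01960 = 7.213 μGy/h.
Stay time = 1.95 μGy ÷ 7.213 μGy/h = 0.2703 h.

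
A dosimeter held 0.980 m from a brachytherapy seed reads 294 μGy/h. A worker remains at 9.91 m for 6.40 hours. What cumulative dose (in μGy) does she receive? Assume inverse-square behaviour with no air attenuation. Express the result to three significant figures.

18.4 μGy

Intensity scales as (d₁/d₂)², so rate at 9.91 m:
(0.980/9.91)² = 0.009779, so 294 × 0.009779 = 2.875 μGy/h.
Dose = rate × time = 2.875 μGy/h × 6.400 h = 18.40 μGy.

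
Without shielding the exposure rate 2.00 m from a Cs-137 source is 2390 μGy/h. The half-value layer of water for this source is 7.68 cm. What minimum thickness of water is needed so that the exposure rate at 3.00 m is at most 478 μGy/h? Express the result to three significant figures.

8.85 cm

At 3.00 m, distance alone gives 2390 × (2.00/3.00)² = 2390 × 0.4444 = 1062 μGy/h.
Further attenuation needed: 1062/478 = 2.222.
n = log₂(2.222) = 1.152 half-value layers.
Thickness = 1.152 × 7.68 cm = 8.847 cm.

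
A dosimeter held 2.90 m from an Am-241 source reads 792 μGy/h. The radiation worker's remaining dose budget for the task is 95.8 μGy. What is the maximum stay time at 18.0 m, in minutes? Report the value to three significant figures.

280 min

Intensity scales as (d₁/d₂)², so rate at 18.0 m:
792 × (2.90/18.0)² = 792 × 0.02596 = 20.56 μGy/h.
Stay time = 95.8 μGy ÷ 20.56 μGy/h = 4.660 h = 279.6 min.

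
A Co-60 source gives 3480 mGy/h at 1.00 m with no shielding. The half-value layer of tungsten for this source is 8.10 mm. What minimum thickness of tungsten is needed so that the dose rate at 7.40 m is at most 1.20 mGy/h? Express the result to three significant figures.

46.4 mm

At 7.40 m, distance alone gives 3480 × (1.00/7.40)² = 3480 × 0.01826 = 63.54 mGy/h.
Further attenuation needed: 63.54/1.20 = 52.95.
n = log₂(52.95) = 5.727 half-value layers.
Thickness = 5.727 × 8.10 mm = 46.39 mm.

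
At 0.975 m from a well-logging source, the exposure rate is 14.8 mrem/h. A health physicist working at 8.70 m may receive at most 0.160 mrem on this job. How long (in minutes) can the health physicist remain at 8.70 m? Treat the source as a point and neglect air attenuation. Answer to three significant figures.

51.6 min

By the inverse-square law, rate at 8.70 m:
14.8 × (0.975/8.70)² = 14.8 × 0.01256 = 0.1859 mrem/h.
Stay time = 0.160 mrem ÷ 0.1859 mrem/h = 0.8607 h = 51.64 min.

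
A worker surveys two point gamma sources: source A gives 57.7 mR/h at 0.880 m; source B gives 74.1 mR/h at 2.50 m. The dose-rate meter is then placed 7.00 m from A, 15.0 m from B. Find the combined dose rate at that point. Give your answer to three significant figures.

Each source contributes Iᵢ·(dᵢ/rᵢ)²; contributions add.
A: 57.7 × (0.880/7.00)² = 0.9119 mR/h
B: 74.1 × (2.50/15.0)² = 2.058 mR/h
Total = 0.9119 + 2.058 = 2.970 mR/h.

2.97 mR/h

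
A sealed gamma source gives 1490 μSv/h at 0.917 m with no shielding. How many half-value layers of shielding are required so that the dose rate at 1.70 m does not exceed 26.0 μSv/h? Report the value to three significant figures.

At 1.70 m, distance alone gives 1490 × (0.917/1.70)² = 1490 × 0.2910 = 433.6 μSv/h.
Further attenuation needed: 433.6/26.0 = 16.68.
n = log₂(16.68) = 4.060 half-value layers.

4.06 half-value layers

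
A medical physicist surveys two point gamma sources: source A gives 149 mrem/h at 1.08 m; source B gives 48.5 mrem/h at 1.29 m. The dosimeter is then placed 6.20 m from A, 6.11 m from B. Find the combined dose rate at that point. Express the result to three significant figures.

6.68 mrem/h

Each source contributes Iᵢ·(dᵢ/rᵢ)²; contributions add.
A: 149 × (1.08/6.20)² = 4.521 mrem/h
B: 48.5 × (1.29/6.11)² = 2.162 mrem/h
Total = 4.521 + 2.162 = 6.683 mrem/h.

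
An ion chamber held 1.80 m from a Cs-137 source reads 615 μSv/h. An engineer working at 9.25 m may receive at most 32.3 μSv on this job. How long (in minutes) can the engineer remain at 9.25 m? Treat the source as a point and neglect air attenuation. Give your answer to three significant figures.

Applying the 1/r² law, rate at 9.25 m:
(1.80/9.25)² = 0.03787, so 615 × 0.03787 = 23.29 μSv/h.
Stay time = 32.3 μSv ÷ 23.29 μSv/h = 1.387 h = 83.22 min.

83.2 min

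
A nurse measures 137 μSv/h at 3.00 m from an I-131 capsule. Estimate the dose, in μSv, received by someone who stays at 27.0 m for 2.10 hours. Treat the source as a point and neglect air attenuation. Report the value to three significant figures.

3.55 μSv

Intensity scales as (d₁/d₂)², so rate at 27.0 m:
137 × (3.00/27.0)² = 137 × 0.01235 = 1.692 μSv/h.
Dose = rate × time = 1.692 μSv/h × 2.100 h = 3.553 μSv.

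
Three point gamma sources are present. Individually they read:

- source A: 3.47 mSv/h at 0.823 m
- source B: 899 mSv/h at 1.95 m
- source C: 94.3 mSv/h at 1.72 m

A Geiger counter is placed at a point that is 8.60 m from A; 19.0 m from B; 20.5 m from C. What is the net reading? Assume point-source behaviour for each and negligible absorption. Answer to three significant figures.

By superposition, sum each source's inverse-square contribution:
A: 3.47 × (0.823/8.60)² = 0.03178 mSv/h
B: 899 × (1.95/19.0)² = 9.469 mSv/h
C: 94.3 × (1.72/20.5)² = 0.6638 mSv/h
Total = 0.03178 + 9.469 + 0.6638 = 10.16 mSv/h.

10.2 mSv/h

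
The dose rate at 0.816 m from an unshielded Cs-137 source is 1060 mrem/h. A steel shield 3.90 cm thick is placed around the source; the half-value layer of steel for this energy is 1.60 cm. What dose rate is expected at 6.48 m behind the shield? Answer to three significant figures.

Distance alone: 1060 × (0.816/6.48)² = 1060 × 0.01586 = 16.81 mrem/h.
Shield: 3.90/1.60 = 2.438 half-value layers → attenuation 2^(−2.438) = 0.1845.
Combined: 16.81 × 0.1845 = 3.101 mrem/h.

3.10 mrem/h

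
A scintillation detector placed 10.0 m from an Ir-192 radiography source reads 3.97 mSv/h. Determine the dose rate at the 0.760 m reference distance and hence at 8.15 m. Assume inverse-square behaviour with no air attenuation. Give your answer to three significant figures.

687 mSv/h; 5.98 mSv/h

Intensity scales as (d₁/d₂)², so
At 0.760 m: (10.0/0.760)² = 173.1, so 3.97 × 173.1 = 687.2 mSv/h
At 8.15 m: (0.760/8.15)² = 0.008696, so 687.2 × 0.008696 = 5.976 mSv/h.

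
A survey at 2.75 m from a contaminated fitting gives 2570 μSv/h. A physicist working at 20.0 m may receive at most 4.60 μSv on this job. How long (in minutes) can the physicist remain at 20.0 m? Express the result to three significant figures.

Applying the 1/r² law, rate at 20.0 m:
(2.75/20.0)² = 0.01891, so 2570 × 0.01891 = 48.60 μSv/h.
Stay time = 4.60 μSv ÷ 48.60 μSv/h = 0.09465 h = 5.679 min.

5.68 min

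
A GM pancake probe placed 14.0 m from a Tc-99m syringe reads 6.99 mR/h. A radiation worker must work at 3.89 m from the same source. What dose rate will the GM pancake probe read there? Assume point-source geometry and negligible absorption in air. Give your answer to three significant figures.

90.5 mR/h

Using I₁d₁² = I₂d₂², scaling from 14.0 m to 3.89 m:
(14.0/3.89)² = 12.95, so 6.99 × 12.95 = 90.52 mR/h.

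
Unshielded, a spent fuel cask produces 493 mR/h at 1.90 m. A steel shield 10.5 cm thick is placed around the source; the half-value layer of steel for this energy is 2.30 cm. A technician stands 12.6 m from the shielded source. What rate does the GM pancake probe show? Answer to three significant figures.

0.474 mR/h

Distance alone: (1.90/12.6)² = 0.02274, so 493 × 0.02274 = 11.21 mR/h.
Shield: 10.5/2.30 = 4.565 half-value layers → attenuation 2^(−4.565) = 0.04225.
Combined: 11.21 × 0.04225 = 0.4736 mR/h.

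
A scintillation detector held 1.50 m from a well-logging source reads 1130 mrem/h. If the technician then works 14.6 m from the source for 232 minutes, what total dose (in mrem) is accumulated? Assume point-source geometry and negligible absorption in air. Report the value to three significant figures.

Intensity scales as (d₁/d₂)², so rate at 14.6 m:
(1.50/14.6)² = 0.01056, so 1130 × 0.01056 = 11.93 mrem/h.
Dose = rate × time = 11.93 mrem/h × 3.867 h = 46.13 mrem.

46.1 mrem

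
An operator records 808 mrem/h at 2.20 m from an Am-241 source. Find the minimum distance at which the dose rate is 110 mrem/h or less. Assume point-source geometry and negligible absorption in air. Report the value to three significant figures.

Since intensity falls as 1/r², d₂ = d₁·√(I₁/I₂).
I₁/I₂ = 808/110 = 7.345, so d₂ = 2.20 × √7.345 = 5.962 m.

5.96 m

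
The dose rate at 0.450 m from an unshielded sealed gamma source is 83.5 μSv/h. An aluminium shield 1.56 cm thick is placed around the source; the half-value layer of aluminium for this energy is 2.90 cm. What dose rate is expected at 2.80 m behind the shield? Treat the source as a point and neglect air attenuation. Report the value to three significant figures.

Distance alone: (0.450/2.80)² = 0.02583, so 83.5 × 0.02583 = 2.157 μSv/h.
Shield: 1.56/2.90 = 0.5379 half-value layers → attenuation 2^(−0.5379) = 0.6888.
Combined: 2.157 × 0.6888 = 1.486 μSv/h.

1.49 μSv/h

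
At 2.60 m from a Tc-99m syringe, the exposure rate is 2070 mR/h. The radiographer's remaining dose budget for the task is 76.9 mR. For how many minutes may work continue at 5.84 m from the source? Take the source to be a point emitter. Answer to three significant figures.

Intensity scales as (d₁/d₂)², so rate at 5.84 m:
2070 × (2.60/5.84)² = 2070 × 0.1982 = 410.3 mR/h.
Stay time = 76.9 mR ÷ 410.3 mR/h = 0.1874 h = 11.24 min.

11.2 min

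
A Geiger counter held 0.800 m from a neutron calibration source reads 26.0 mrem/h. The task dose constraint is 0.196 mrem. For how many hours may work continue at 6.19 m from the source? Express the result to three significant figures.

By the inverse-square law, rate at 6.19 m:
26.0 × (0.800/6.19)² = 26.0 × 0.01670 = 0.4342 mrem/h.
Stay time = 0.196 mrem ÷ 0.4342 mrem/h = 0.4514 h.

0.451 h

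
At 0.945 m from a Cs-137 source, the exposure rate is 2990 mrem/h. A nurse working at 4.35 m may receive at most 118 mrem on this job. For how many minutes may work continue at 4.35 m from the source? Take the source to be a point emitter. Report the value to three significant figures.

50.2 min

Since intensity falls as 1/r², rate at 4.35 m:
(0.945/4.35)² = 0.04719, so 2990 × 0.04719 = 141.1 mrem/h.
Stay time = 118 mrem ÷ 141.1 mrem/h = 0.8363 h = 50.18 min.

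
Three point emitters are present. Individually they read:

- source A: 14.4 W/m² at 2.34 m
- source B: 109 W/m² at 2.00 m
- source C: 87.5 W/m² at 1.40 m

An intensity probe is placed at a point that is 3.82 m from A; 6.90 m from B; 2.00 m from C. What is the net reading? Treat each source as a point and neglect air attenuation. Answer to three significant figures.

57.4 W/m²

By superposition, sum each source's inverse-square contribution:
A: 14.4 × (2.34/3.82)² = 5.403 W/m²
B: 109 × (2.00/6.90)² = 9.158 W/m²
C: 87.5 × (1.40/2.00)² = 42.87 W/m²
Total = 5.403 + 9.158 + 42.87 = 57.43 W/m².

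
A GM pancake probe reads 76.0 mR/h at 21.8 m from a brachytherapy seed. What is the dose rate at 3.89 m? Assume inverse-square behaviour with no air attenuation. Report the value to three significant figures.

2390 mR/h

By the inverse-square law, the rate at 3.89 m is
76.0 × (21.8/3.89)² = 76.0 × 31.41 = 2387 mR/h.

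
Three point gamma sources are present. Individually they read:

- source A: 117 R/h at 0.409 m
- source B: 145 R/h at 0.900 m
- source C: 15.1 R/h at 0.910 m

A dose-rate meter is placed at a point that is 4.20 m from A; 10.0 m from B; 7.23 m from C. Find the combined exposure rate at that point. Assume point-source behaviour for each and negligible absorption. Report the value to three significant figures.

2.52 R/h

By superposition, sum each source's inverse-square contribution:
A: 117 × (0.409/4.20)² = 1.110 R/h
B: 145 × (0.900/10.0)² = 1.174 R/h
C: 15.1 × (0.910/7.23)² = 0.2392 R/h
Total = 1.110 + 1.174 + 0.2392 = 2.523 R/h.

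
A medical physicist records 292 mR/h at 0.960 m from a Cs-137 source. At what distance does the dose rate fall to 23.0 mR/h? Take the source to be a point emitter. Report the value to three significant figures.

Using I₁d₁² = I₂d₂², d₂ = d₁·√(I₁/I₂).
I₁/I₂ = 292/23.0 = 12.70, so d₂ = 0.960 × √12.70 = 3.421 m.

3.42 m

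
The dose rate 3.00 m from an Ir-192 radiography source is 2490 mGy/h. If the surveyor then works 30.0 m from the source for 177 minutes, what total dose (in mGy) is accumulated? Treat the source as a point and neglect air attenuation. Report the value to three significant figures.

73.5 mGy

Intensity scales as (d₁/d₂)², so rate at 30.0 m:
(3.00/30.0)² = 0.01000, so 2490 × 0.01000 = 24.90 mGy/h.
Dose = rate × time = 24.90 mGy/h × 2.950 h = 73.45 mGy.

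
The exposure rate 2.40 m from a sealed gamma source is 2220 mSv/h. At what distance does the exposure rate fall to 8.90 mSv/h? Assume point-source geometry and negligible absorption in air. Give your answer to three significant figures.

Applying the 1/r² law, d₂ = d₁·√(I₁/I₂).
I₁/I₂ = 2220/8.90 = 249.4, so d₂ = 2.40 × √249.4 = 37.90 m.

37.9 m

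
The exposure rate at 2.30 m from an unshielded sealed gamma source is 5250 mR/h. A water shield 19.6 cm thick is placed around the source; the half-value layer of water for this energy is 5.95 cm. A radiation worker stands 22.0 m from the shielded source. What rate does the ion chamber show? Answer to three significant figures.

5.85 mR/h

Distance alone: (2.30/22.0)² = 0.01093, so 5250 × 0.01093 = 57.38 mR/h.
Shield: 19.6/5.95 = 3.294 half-value layers → attenuation 2^(−3.294) = 0.1020.
Combined: 57.38 × 0.1020 = 5.853 mR/h.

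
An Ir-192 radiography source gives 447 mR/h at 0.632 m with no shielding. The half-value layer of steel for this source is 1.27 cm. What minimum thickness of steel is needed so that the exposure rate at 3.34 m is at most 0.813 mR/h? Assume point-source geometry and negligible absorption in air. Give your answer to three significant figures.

At 3.34 m, distance alone gives 447 × (0.632/3.34)² = 447 × 0.03580 = 16.00 mR/h.
Further attenuation needed: 16.00/0.813 = 19.68.
n = log₂(19.68) = 4.299 half-value layers.
Thickness = 4.299 × 1.27 cm = 5.460 cm.

5.46 cm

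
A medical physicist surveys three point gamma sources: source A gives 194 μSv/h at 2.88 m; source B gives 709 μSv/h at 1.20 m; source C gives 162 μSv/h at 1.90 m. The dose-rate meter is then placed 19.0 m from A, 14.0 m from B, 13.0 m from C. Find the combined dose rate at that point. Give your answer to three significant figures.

13.1 μSv/h

Each source contributes Iᵢ·(dᵢ/rᵢ)²; contributions add.
A: 194 × (2.88/19.0)² = 4.457 μSv/h
B: 709 × (1.20/14.0)² = 5.209 μSv/h
C: 162 × (1.90/13.0)² = 3.460 μSv/h
Total = 4.457 + 5.209 + 3.460 = 13.13 μSv/h.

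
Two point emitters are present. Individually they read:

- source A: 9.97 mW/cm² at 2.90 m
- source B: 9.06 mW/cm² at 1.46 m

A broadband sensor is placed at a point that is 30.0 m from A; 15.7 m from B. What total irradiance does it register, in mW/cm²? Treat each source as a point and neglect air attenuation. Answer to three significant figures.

0.172 mW/cm²

Each source contributes Iᵢ·(dᵢ/rᵢ)²; contributions add.
A: 9.97 × (2.90/30.0)² = 0.09316 mW/cm²
B: 9.06 × (1.46/15.7)² = 0.07835 mW/cm²
Total = 0.09316 + 0.07835 = 0.1715 mW/cm².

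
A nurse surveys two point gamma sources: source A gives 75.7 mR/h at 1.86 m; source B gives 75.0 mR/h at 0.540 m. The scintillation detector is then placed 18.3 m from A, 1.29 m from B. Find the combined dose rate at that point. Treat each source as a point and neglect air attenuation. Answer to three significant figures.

13.9 mR/h

By superposition, sum each source's inverse-square contribution:
A: 75.7 × (1.86/18.3)² = 0.7820 mR/h
B: 75.0 × (0.540/1.29)² = 13.14 mR/h
Total = 0.7820 + 13.14 = 13.92 mR/h.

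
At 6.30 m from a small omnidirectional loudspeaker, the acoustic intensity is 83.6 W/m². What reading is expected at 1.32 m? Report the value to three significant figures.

1900 W/m²

Using I₁d₁² = I₂d₂², the rate at 1.32 m is
(6.30/1.32)² = 22.78, so 83.6 × 22.78 = 1904 W/m².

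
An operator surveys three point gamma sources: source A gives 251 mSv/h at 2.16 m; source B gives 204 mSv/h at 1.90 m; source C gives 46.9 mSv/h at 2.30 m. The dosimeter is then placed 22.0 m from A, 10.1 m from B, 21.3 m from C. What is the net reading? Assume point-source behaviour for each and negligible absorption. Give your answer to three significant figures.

10.2 mSv/h

Each source contributes Iᵢ·(dᵢ/rᵢ)²; contributions add.
A: 251 × (2.16/22.0)² = 2.420 mSv/h
B: 204 × (1.90/10.1)² = 7.219 mSv/h
C: 46.9 × (2.30/21.3)² = 0.5469 mSv/h
Total = 2.420 + 7.219 + 0.5469 = 10.19 mSv/h.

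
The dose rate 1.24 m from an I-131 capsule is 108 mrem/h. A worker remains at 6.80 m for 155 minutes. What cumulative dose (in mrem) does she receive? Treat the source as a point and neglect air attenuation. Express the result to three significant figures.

Intensity scales as (d₁/d₂)², so rate at 6.80 m:
(1.24/6.80)² = 0.03325, so 108 × 0.03325 = 3.591 mrem/h.
Dose = rate × time = 3.591 mrem/h × 2.583 h = 9.276 mrem.

9.28 mrem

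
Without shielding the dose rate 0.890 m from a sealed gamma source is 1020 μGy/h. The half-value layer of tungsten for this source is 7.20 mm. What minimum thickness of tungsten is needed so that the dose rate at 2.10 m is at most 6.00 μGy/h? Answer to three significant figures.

35.5 mm

At 2.10 m, distance alone gives 1020 × (0.890/2.10)² = 1020 × 0.1796 = 183.2 μGy/h.
Further attenuation needed: 183.2/6.00 = 30.53.
n = log₂(30.53) = 4.932 half-value layers.
Thickness = 4.932 × 7.20 mm = 35.51 mm.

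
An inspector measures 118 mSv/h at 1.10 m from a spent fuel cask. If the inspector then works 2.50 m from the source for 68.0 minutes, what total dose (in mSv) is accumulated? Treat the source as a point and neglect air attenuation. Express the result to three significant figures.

25.9 mSv

Using I₁d₁² = I₂d₂², rate at 2.50 m:
(1.10/2.50)² = 0.1936, so 118 × 0.1936 = 22.84 mSv/h.
Dose = rate × time = 22.84 mSv/h × 1.133 h = 25.88 mSv.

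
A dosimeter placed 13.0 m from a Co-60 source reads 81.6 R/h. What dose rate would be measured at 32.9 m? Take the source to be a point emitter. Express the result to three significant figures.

Using I₁d₁² = I₂d₂², scaling from 13.0 m to 32.9 m:
(13.0/32.9)² = 0.1561, so 81.6 × 0.1561 = 12.74 R/h.

12.7 R/h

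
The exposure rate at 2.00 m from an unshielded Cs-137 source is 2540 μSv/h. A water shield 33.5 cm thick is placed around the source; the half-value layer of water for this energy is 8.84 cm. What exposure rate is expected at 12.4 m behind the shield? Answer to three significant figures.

4.78 μSv/h

Distance alone: 2540 × (2.00/12.4)² = 2540 × 0.02601 = 66.07 μSv/h.
Shield: 33.5/8.84 = 3.790 half-value layers → attenuation 2^(−3.790) = 0.07229.
Combined: 66.07 × 0.07229 = 4.776 μSv/h.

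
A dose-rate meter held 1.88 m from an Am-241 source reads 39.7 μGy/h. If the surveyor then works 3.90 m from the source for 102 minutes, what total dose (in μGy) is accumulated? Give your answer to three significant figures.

Using I₁d₁² = I₂d₂², rate at 3.90 m:
(1.88/3.90)² = 0.2324, so 39.7 × 0.2324 = 9.226 μGy/h.
Dose = rate × time = 9.226 μGy/h × 1.700 h = 15.68 μGy.

15.7 μGy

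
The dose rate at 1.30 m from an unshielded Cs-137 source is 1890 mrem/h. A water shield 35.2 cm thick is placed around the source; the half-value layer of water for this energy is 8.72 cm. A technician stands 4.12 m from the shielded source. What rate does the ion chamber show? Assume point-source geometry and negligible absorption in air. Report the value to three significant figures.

11.5 mrem/h

Distance alone: (1.30/4.12)² = 0.09956, so 1890 × 0.09956 = 188.2 mrem/h.
Shield: 35.2/8.72 = 4.037 half-value layers → attenuation 2^(−4.037) = 0.06092.
Combined: 188.2 × 0.06092 = 11.47 mrem/h.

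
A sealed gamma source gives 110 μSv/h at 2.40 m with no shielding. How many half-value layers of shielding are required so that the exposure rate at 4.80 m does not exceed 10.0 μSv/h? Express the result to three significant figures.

1.46 half-value layers

At 4.80 m, distance alone gives (2.40/4.80)² = 0.2500, so 110 × 0.2500 = 27.50 μSv/h.
Further attenuation needed: 27.50/10.0 = 2.750.
n = log₂(2.750) = 1.459 half-value layers.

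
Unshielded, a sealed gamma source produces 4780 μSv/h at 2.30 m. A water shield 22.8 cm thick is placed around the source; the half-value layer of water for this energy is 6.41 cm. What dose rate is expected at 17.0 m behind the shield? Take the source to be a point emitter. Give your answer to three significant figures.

Distance alone: (2.30/17.0)² = 0.01830, so 4780 × 0.01830 = 87.47 μSv/h.
Shield: 22.8/6.41 = 3.557 half-value layers → attenuation 2^(−3.557) = 0.08496.
Combined: 87.47 × 0.08496 = 7.431 μSv/h.

7.43 μSv/h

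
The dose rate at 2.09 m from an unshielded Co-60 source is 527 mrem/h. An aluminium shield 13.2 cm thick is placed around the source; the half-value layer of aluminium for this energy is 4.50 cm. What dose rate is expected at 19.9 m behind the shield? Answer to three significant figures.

Distance alone: 527 × (2.09/19.9)² = 527 × 0.01103 = 5.813 mrem/h.
Shield: 13.2/4.50 = 2.933 half-value layers → attenuation 2^(−2.933) = 0.1309.
Combined: 5.813 × 0.1309 = 0.7609 mrem/h.

0.761 mrem/h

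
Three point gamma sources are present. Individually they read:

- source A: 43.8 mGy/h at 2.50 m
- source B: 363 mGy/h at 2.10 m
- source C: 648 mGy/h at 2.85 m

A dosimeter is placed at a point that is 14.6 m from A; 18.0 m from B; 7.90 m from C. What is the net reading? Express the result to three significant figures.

90.6 mGy/h

By superposition, sum each source's inverse-square contribution:
A: 43.8 × (2.50/14.6)² = 1.284 mGy/h
B: 363 × (2.10/18.0)² = 4.941 mGy/h
C: 648 × (2.85/7.90)² = 84.34 mGy/h
Total = 1.284 + 4.941 + 84.34 = 90.56 mGy/h.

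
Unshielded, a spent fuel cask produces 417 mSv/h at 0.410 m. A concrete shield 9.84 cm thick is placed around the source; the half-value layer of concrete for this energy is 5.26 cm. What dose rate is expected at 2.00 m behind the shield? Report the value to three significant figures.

4.79 mSv/h

Distance alone: 417 × (0.410/2.00)² = 417 × 0.04202 = 17.52 mSv/h.
Shield: 9.84/5.26 = 1.871 half-value layers → attenuation 2^(−1.871) = 0.2734.
Combined: 17.52 × 0.2734 = 4.790 mSv/h.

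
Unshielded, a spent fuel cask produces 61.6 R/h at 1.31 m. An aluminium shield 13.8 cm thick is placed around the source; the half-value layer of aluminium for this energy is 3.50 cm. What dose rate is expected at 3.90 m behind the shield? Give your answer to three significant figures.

0.452 R/h

Distance alone: (1.31/3.90)² = 0.1128, so 61.6 × 0.1128 = 6.948 R/h.
Shield: 13.8/3.50 = 3.943 half-value layers → attenuation 2^(−3.943) = 0.06502.
Combined: 6.948 × 0.06502 = 0.4518 R/h.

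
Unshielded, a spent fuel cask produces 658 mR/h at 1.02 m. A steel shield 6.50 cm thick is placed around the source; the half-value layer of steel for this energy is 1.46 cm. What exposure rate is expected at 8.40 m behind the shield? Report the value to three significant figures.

0.443 mR/h

Distance alone: 658 × (1.02/8.40)² = 658 × 0.01474 = 9.699 mR/h.
Shield: 6.50/1.46 = 4.452 half-value layers → attenuation 2^(−4.452) = 0.04569.
Combined: 9.699 × 0.04569 = 0.4431 mR/h.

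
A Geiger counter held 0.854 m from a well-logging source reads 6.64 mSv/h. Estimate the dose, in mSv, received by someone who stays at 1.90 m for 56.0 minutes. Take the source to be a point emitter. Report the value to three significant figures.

1.25 mSv

Applying the 1/r² law, rate at 1.90 m:
6.64 × (0.854/1.90)² = 6.64 × 0.2020 = 1.341 mSv/h.
Dose = rate × time = 1.341 mSv/h × 0.9333 h = 1.252 mSv.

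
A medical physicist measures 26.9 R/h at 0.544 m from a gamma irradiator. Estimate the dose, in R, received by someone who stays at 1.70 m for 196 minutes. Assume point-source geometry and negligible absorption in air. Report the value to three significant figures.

Using I₁d₁² = I₂d₂², rate at 1.70 m:
(0.544/1.70)² = 0.1024, so 26.9 × 0.1024 = 2.755 R/h.
Dose = rate × time = 2.755 R/h × 3.267 h = 9.001 R.

9.00 R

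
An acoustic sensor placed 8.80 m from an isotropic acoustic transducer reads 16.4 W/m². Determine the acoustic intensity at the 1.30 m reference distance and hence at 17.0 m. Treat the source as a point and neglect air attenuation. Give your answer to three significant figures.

751 W/m²; 4.39 W/m²

Since intensity falls as 1/r²,
At 1.30 m: 16.4 × (8.80/1.30)² = 16.4 × 45.82 = 751.4 W/m²
At 17.0 m: 751.4 × (1.30/17.0)² = 751.4 × 0.005848 = 4.394 W/m².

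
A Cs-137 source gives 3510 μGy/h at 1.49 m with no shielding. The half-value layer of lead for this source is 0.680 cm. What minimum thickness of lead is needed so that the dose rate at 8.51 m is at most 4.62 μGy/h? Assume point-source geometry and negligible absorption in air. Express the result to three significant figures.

At 8.51 m, distance alone gives (1.49/8.51)² = 0.03066, so 3510 × 0.03066 = 107.6 μGy/h.
Further attenuation needed: 107.6/4.62 = 23.29.
n = log₂(23.29) = 4.542 half-value layers.
Thickness = 4.542 × 0.680 cm = 3.089 cm.

3.09 cm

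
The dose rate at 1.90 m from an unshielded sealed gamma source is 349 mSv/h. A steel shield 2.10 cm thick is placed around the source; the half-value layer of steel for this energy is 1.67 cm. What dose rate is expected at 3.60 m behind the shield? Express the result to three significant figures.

40.7 mSv/h

Distance alone: (1.90/3.60)² = 0.2785, so 349 × 0.2785 = 97.20 mSv/h.
Shield: 2.10/1.67 = 1.257 half-value layers → attenuation 2^(−1.257) = 0.4184.
Combined: 97.20 × 0.4184 = 40.67 mSv/h.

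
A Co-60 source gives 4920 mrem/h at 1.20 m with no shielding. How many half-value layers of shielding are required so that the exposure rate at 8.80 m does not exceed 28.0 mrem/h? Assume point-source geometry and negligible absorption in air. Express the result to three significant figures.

1.71 half-value layers

At 8.80 m, distance alone gives 4920 × (1.20/8.80)² = 4920 × 0.01860 = 91.51 mrem/h.
Further attenuation needed: 91.51/28.0 = 3.268.
n = log₂(3.268) = 1.708 half-value layers.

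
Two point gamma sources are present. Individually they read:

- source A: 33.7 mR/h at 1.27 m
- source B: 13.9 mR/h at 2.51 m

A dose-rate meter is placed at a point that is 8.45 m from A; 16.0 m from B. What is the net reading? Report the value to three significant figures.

1.10 mR/h

By superposition, sum each source's inverse-square contribution:
A: 33.7 × (1.27/8.45)² = 0.7612 mR/h
B: 13.9 × (2.51/16.0)² = 0.3421 mR/h
Total = 0.7612 + 0.3421 = 1.103 mR/h.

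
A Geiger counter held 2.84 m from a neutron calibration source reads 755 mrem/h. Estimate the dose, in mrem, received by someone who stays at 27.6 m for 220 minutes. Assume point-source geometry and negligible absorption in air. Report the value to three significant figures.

Intensity scales as (d₁/d₂)², so rate at 27.6 m:
(2.84/27.6)² = 0.01059, so 755 × 0.01059 = 7.995 mrem/h.
Dose = rate × time = 7.995 mrem/h × 3.667 h = 29.32 mrem.

29.3 mrem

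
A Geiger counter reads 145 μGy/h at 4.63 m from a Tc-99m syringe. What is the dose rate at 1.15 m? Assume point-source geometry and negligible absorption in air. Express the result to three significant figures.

2350 μGy/h

By the inverse-square law, the rate at 1.15 m is
145 × (4.63/1.15)² = 145 × 16.21 = 2350 μGy/h.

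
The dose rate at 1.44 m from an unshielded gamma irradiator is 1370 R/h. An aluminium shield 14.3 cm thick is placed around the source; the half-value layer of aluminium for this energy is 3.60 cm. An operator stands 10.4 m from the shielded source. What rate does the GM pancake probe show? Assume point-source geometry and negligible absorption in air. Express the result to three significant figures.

Distance alone: 1370 × (1.44/10.4)² = 1370 × 0.01917 = 26.26 R/h.
Shield: 14.3/3.60 = 3.972 half-value layers → attenuation 2^(−3.972) = 0.06372.
Combined: 26.26 × 0.06372 = 1.673 R/h.

1.67 R/h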